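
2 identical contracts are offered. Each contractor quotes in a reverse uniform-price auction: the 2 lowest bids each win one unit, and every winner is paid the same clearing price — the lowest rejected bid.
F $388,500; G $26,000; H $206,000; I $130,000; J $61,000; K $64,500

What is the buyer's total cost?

Sorting: 26,000 (G), 61,000 (J), 64,500 (K), 130,000 (I), …
The 2 lowest are G, J.
Clearing price = lowest rejected bid = $64,500.
Total cost = 2 × $64,500 = $129,000.

Total cost: $129,000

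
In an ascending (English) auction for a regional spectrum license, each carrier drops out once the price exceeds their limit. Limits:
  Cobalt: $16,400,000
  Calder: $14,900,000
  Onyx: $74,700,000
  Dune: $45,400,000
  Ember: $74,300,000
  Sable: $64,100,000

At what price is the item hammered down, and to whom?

Sorting limits: 74,700,000 (Onyx) > 74,300,000 (Ember) > 64,100,000 (Sable) > 45,400,000 (Dune) > 16,400,000 (Cobalt) > 14,900,000 (Calder)
Once the price passes $74,300,000, only Onyx is left; the hammer falls at Ember's limit of $74,300,000.

Onyx wins at $74,300,000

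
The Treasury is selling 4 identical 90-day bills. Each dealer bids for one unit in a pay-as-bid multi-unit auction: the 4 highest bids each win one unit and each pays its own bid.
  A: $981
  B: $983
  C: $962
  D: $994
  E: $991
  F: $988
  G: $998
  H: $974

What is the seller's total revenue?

Ordering the bids: 998 (G), 994 (D), 991 (E), 988 (F), 983 (B), 981 (A), …
The 4 highest are G, D, E, F.
Total revenue = 998 + 994 + 991 + 988 = $3,971.

Total revenue: $3,971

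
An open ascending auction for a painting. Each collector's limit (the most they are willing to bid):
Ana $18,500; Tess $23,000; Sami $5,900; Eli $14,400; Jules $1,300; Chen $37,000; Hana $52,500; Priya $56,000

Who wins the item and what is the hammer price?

Limits ranked: 56,000 (Priya) > 52,500 (Hana) > 37,000 (Chen) > 23,000 (Tess) > 18,500 (Ana) > 14,400 (Eli) > …
Once the price passes $52,500, only Priya is left; the hammer falls at Hana's limit of $52,500.

Priya wins at $52,500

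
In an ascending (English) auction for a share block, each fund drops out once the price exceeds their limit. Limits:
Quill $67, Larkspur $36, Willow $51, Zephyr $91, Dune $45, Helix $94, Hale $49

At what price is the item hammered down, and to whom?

Helix wins at $91

Limits in order: 94 (Helix) > 91 (Zephyr) > 67 (Quill) > 51 (Willow) > 49 (Hale) > 45 (Dune) > …
Bidding ends when Zephyr exits at $91; Helix takes it.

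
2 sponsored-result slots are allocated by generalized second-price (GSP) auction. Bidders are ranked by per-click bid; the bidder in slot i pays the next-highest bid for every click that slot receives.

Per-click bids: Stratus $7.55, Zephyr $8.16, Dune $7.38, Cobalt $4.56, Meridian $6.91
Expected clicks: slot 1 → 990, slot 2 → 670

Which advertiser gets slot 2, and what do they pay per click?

Ranked by bid: $8.16 (Zephyr) > $7.55 (Stratus) > $7.38 (Dune) > …
Slot 2 goes to the second-ranked bidder, Stratus, who pays the next bid down: $7.38/click.

Stratus; $7.38 per click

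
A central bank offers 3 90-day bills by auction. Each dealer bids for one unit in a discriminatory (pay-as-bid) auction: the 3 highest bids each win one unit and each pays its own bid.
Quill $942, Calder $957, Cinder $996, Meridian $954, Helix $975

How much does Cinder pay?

Ordering the bids: 996 (Cinder), 975 (Helix), 957 (Calder), 954 (Meridian), 942 (Quill)
Top 3: Cinder, Helix, Calder.
Cinder wins → own bid $996.

Cinder pays $996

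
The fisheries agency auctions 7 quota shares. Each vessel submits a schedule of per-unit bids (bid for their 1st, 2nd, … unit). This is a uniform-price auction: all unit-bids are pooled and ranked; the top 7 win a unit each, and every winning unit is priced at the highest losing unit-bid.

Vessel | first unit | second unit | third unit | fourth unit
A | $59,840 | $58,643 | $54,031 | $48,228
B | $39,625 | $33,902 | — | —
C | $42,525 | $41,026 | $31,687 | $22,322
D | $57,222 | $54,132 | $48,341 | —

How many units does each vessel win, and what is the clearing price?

Merging the schedules and taking the best 7: 59,840 (A-1), 58,643 (A-2), 57,222 (D-1), 54,132 (D-2), 54,031 (A-3), 48,341 (D-3), 48,228 (A-4)
First bid not allocated: $42,525.
Allocation: A 4, D 3.

A 4, D 3; clearing price $42,525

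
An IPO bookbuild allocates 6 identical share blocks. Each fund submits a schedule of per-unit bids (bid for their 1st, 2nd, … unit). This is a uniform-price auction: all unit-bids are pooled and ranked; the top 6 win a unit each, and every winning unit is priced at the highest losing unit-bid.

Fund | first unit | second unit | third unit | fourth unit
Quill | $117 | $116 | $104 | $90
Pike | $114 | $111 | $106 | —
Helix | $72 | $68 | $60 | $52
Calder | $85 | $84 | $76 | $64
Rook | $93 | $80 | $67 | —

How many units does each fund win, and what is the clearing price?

Pooled unit-bids ranked (top 6): 117 (Quill-1), 116 (Quill-2), 114 (Pike-1), 111 (Pike-2), 106 (Pike-3), 104 (Quill-3)
First bid not allocated: $93.
Allocation: Pike 3, Quill 3.

Pike 3, Quill 3; clearing price $93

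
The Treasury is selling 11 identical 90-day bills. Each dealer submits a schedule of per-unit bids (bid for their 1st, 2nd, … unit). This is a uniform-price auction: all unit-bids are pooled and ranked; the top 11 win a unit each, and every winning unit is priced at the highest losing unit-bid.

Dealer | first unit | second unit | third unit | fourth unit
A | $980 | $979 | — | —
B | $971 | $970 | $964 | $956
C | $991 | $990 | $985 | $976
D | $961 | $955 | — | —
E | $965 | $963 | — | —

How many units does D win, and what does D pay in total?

D: 0 units, pays $0

All unit-bids, highest first — top 11: 991 (C-1), 990 (C-2), 985 (C-3), 980 (A-1), 979 (A-2), 976 (C-4), 971 (B-1), 970 (B-2), 965 (E-1), 964 (B-3), 963 (E-2)
First bid not allocated: $961.
D wins 0 unit(s) at $961 each.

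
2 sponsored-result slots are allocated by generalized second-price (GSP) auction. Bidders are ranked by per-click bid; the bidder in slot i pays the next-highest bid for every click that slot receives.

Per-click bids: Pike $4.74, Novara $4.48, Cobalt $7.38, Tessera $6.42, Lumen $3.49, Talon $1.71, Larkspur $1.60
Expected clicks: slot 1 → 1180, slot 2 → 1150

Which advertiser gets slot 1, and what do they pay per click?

Cobalt; $6.42 per click

Sorting advertisers: $7.38 (Cobalt) > $6.42 (Tessera) > $4.74 (Pike) > …
Slot 1 goes to the first-ranked bidder, Cobalt, who pays the next bid down: $6.42/click.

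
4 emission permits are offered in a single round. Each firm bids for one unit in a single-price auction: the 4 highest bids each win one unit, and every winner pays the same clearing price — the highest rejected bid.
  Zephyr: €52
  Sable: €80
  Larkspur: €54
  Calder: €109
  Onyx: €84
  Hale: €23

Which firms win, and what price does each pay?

Bids ranked high→low: 109 (Calder), 84 (Onyx), 80 (Sable), 54 (Larkspur), 52 (Zephyr), 23 (Hale)
The 4 highest are Calder, Onyx, Sable, Larkspur.
Highest unsuccessful bid: €52 → clearing price.

Calder, Onyx, Sable, Larkspur; each pays €52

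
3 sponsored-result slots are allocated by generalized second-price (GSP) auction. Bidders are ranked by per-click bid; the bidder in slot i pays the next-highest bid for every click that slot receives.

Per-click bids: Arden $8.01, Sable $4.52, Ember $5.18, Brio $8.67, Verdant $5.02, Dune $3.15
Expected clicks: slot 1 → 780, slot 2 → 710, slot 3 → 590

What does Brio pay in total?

Brio pays $6247.80

Ranked by bid: $8.67 (Brio) > $8.01 (Arden) > $5.18 (Ember) > $5.02 (Verdant) > …
Brio holds slot 1 → pays next bid $8.01 × 780 clicks = $6247.80.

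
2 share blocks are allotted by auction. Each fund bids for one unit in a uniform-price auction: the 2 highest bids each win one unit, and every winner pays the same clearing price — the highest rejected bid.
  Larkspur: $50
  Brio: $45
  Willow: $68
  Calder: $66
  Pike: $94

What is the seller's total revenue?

Ordering the bids: 94 (Pike), 68 (Willow), 66 (Calder), 50 (Larkspur), …
The 2 highest are Pike, Willow.
Clearing price = highest rejected bid = $66.
Total revenue = 2 × $66 = $132.

Total revenue: $132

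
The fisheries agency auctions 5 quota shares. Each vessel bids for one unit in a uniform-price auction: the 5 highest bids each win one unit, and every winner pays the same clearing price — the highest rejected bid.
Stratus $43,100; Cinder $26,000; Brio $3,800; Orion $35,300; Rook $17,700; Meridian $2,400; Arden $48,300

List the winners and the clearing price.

Ordering the bids: 48,300 (Arden), 43,100 (Stratus), 35,300 (Orion), 26,000 (Cinder), 17,700 (Rook), 3,800 (Brio), 2,400 (Meridian)
Winners (5 units): Arden, Stratus, Orion, Cinder, Rook.
Highest unsuccessful bid: $3,800 → clearing price.

Arden, Stratus, Orion, Cinder, Rook; each pays $3,800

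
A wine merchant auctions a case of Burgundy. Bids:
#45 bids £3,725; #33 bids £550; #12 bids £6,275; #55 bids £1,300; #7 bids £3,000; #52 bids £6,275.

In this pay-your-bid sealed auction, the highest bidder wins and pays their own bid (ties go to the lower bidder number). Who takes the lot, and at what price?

#12 pays £6,275

Bids ranked: 6,275 (#12) > 6,275 (#52) > 3,725 (#45) > 3,000 (#7) > 1,300 (#55) > 550 (#33)
Tie at £6,275 → #12 wins by tie-break.
First-price: #12 pays what they bid, £6,275.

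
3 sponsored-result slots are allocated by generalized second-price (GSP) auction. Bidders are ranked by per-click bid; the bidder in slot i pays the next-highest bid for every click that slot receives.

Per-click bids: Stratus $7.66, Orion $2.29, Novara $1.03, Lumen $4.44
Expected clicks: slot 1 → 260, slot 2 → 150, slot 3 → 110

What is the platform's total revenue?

Total revenue: $1611.20

Ranked by bid: $7.66 (Stratus) > $4.44 (Lumen) > $2.29 (Orion) > $1.03 (Novara)
Slot 1: Stratus pays $4.44 × 260 = $1154.40
Slot 2: Lumen pays $2.29 × 150 = $343.50
Slot 3: Orion pays $1.03 × 110 = $113.30
Total = $1611.20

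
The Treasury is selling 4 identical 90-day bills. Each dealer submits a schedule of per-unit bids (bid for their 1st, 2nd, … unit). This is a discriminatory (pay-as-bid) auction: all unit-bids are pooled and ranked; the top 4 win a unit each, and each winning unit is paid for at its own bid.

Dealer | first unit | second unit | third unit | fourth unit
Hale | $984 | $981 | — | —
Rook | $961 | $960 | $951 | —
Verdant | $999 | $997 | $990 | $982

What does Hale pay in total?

Merging the schedules and taking the best 4: 999 (Verdant-1), 997 (Verdant-2), 990 (Verdant-3), 984 (Hale-1)
Next rejected bid: $982 (not a price — pay-as-bid).
Hale's winning unit-bids: 984 = $984.

Hale pays $984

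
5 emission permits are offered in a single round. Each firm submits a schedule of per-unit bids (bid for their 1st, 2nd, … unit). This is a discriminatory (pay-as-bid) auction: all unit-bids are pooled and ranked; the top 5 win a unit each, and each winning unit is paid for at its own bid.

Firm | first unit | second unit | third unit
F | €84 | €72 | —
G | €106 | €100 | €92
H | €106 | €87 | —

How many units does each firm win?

G 3, H 2

Merging the schedules and taking the best 5: 106 (G-1), 106 (H-1), 100 (G-2), 92 (G-3), 87 (H-2)
Next rejected bid: €84 (not a price — pay-as-bid).
Allocation: G 3, H 2.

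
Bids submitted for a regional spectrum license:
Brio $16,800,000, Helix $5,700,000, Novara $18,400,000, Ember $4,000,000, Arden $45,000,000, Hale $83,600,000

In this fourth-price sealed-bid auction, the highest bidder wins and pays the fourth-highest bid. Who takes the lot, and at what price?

Hale pays $16,800,000

Fourth-price sealed-bid auction: the highest bidder wins and pays the fourth-highest bid.
Bids in order: 83,600,000 (Hale) > 45,000,000 (Arden) > 18,400,000 (Novara) > 16,800,000 (Brio) > 5,700,000 (Helix) > 4,000,000 (Ember)
Hale wins; payment is bid #4 in the ranking = $16,800,000.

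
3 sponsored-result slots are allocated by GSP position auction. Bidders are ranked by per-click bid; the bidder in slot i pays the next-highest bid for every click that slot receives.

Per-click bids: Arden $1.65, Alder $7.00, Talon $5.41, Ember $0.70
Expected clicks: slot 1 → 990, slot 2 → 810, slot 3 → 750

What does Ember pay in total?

Ember pays $0.00

Ranked by bid: $7.00 (Alder) > $5.41 (Talon) > $1.65 (Arden) > $0.70 (Ember)
Ember ranks below slot 3 → no slot, pays nothing.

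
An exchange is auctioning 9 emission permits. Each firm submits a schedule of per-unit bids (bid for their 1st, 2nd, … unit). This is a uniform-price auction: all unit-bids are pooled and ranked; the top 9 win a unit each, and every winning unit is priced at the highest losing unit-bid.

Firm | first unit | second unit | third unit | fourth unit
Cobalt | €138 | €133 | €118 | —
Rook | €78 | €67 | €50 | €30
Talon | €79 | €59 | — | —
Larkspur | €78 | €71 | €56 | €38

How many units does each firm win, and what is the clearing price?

All unit-bids, highest first — top 9: 138 (Cobalt-1), 133 (Cobalt-2), 118 (Cobalt-3), 79 (Talon-1), 78 (Rook-1), 78 (Larkspur-1), 71 (Larkspur-2), 67 (Rook-2), 59 (Talon-2)
First bid not allocated: €56.
Allocation: Cobalt 3, Larkspur 2, Rook 2, Talon 2.

Cobalt 3, Larkspur 2, Rook 2, Talon 2; clearing price €56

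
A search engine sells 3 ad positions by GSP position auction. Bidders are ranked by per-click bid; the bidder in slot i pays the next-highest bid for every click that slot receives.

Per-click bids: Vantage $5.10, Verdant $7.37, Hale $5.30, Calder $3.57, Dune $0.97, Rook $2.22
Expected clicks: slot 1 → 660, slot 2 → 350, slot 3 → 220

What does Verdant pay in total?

Sorting advertisers: $7.37 (Verdant) > $5.30 (Hale) > $5.10 (Vantage) > $3.57 (Calder) > …
Verdant holds slot 1 → pays next bid $5.30 × 660 clicks = $3498.00.

Verdant pays $3498.00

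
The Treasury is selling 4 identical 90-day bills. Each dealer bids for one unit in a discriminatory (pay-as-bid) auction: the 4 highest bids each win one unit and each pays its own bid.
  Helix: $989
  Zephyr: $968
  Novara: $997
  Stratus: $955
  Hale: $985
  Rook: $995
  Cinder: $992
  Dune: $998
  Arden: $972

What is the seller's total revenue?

Total revenue: $3,982

Ordering the bids: 998 (Dune), 997 (Novara), 995 (Rook), 992 (Cinder), 989 (Helix), 985 (Hale), …
Winners (4 units): Dune, Novara, Rook, Cinder.
Total revenue = 998 + 997 + 995 + 992 = $3,982.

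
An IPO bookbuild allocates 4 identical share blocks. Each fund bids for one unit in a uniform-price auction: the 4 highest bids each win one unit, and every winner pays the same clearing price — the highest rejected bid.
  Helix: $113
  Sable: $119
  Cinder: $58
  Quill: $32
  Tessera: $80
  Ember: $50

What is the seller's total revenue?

Ordering the bids: 119 (Sable), 113 (Helix), 80 (Tessera), 58 (Cinder), 50 (Ember), 32 (Quill)
Winners (4 units): Sable, Helix, Tessera, Cinder.
First losing bid is Ember's $50, which sets the uniform price.
Total revenue = 4 × $50 = $200.

Total revenue: $200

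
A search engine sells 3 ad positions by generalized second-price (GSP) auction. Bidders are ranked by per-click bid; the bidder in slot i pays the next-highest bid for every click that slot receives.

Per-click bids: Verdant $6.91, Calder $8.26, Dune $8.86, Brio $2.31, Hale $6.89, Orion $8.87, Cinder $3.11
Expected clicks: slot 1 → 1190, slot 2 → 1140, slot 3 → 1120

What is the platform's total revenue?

Total revenue: $27699.00

Per-click bids in order: $8.87 (Orion) > $8.86 (Dune) > $8.26 (Calder) > $6.91 (Verdant) > …
Slot 1: Orion pays $8.86 × 1190 = $10543.40
Slot 2: Dune pays $8.26 × 1140 = $9416.40
Slot 3: Calder pays $6.91 × 1120 = $7739.20
Total = $27699.00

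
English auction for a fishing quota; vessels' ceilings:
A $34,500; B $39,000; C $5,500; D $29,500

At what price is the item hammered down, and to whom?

B wins at $34,500

Sorting limits: 39,000 (B) > 34,500 (A) > 29,500 (D) > 5,500 (C)
Bidding ends when A exits at $34,500; B takes it.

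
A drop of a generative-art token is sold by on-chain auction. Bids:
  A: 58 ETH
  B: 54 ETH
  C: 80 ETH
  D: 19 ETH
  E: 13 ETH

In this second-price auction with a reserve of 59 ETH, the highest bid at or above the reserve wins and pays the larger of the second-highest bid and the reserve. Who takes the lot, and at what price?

C pays 59 ETH

Bids ranked: 80 (C) > 58 (A) > 54 (B) > 19 (D) > 13 (E)
Highest eligible bid: C at 80 ETH.
Second-highest bid 58 ETH is below the reserve 59 ETH, so the reserve binds → payment 59 ETH.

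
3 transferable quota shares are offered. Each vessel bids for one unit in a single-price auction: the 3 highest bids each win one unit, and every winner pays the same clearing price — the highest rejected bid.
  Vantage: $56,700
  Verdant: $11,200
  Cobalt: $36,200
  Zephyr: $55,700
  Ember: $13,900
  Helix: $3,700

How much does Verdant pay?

Sorting: 56,700 (Vantage), 55,700 (Zephyr), 36,200 (Cobalt), 13,900 (Ember), 11,200 (Verdant), …
Top 3: Vantage, Zephyr, Cobalt.
Clearing price = highest rejected bid = $13,900.
Verdant does not win → pays $0.

Verdant pays $0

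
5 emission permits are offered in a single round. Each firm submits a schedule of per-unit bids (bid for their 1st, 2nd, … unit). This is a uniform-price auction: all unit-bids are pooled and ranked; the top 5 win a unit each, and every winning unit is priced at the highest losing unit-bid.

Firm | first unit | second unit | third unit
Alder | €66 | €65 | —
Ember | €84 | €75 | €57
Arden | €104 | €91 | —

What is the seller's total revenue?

All unit-bids, highest first — top 5: 104 (Arden-1), 91 (Arden-2), 84 (Ember-1), 75 (Ember-2), 66 (Alder-1)
First bid not allocated: €65.
Allocation: Alder 1, Arden 2, Ember 2. Every unit priced at €65.
Revenue = 5 × 65 = €325.

Total revenue: €325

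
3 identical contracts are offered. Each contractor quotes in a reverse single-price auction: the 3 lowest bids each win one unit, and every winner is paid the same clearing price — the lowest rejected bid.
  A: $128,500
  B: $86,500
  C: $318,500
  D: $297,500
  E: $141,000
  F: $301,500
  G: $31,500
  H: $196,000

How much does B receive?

Bids ranked low→high: 31,500 (G), 86,500 (B), 128,500 (A), 141,000 (E), 196,000 (H), …
Lowest 3: G, B, A.
Lowest unsuccessful bid: $141,000 → clearing price.
B wins → is paid $141,000.

B is paid $141,000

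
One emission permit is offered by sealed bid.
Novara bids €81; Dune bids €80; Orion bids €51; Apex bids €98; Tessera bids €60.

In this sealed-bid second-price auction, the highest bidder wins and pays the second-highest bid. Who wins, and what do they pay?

Bids in order: 98 (Apex) > 81 (Novara) > 80 (Dune) > 60 (Tessera) > 51 (Orion)
Second-price: Apex pays Novara's bid of €81.

Apex pays €81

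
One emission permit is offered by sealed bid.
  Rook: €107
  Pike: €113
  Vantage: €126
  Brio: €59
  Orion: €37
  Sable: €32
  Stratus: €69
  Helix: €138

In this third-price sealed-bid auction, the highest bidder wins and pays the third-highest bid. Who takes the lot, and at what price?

Helix pays €113

Bids in order: 138 (Helix) > 126 (Vantage) > 113 (Pike) > 107 (Rook) > 69 (Stratus) > 59 (Brio) > …
Helix wins; payment is bid #3 in the ranking = €113.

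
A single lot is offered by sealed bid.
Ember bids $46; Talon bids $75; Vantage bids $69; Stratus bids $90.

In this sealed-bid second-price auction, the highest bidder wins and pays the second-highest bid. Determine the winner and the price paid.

Stratus pays $75

Bids ranked: 90 (Stratus) > 75 (Talon) > 69 (Vantage) > 46 (Ember)
Second-price: Stratus pays Talon's bid of $75.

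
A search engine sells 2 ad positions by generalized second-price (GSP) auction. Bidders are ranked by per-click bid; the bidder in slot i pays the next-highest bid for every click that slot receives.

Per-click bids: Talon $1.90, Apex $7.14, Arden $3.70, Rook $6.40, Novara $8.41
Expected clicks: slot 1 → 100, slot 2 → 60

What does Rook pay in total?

Rook pays $0.00

Sorting advertisers: $8.41 (Novara) > $7.14 (Apex) > $6.40 (Rook) > …
Rook ranks below slot 2 → no slot, pays nothing.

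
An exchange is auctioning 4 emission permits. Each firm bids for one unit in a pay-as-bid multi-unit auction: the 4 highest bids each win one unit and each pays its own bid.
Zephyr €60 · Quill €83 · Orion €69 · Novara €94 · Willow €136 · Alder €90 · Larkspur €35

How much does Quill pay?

Bids ranked high→low: 136 (Willow), 94 (Novara), 90 (Alder), 83 (Quill), 69 (Orion), 60 (Zephyr), …
Top 4: Willow, Novara, Alder, Quill.
Quill wins → own bid €83.

Quill pays €83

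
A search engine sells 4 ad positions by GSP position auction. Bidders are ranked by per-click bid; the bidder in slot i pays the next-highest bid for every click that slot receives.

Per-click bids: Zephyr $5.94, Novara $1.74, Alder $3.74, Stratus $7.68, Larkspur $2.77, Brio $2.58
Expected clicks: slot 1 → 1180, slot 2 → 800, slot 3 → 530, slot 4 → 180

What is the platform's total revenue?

Ranked by bid: $7.68 (Stratus) > $5.94 (Zephyr) > $3.74 (Alder) > $2.77 (Larkspur) > $2.58 (Brio) > …
Slot 1: Stratus pays $5.94 × 1180 = $7009.20
Slot 2: Zephyr pays $3.74 × 800 = $2992.00
Slot 3: Alder pays $2.77 × 530 = $1468.10
Slot 4: Larkspur pays $2.58 × 180 = $464.40
Total = $11933.70

Total revenue: $11933.70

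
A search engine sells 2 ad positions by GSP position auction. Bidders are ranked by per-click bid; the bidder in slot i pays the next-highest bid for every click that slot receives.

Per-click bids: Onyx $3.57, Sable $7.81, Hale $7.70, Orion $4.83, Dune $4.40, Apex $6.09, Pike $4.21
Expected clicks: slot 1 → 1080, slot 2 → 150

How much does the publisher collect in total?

Total revenue: $9229.50

Ranked by bid: $7.81 (Sable) > $7.70 (Hale) > $6.09 (Apex) > …
Slot 1: Sable pays $7.70 × 1080 = $8316.00
Slot 2: Hale pays $6.09 × 150 = $913.50
Total = $9229.50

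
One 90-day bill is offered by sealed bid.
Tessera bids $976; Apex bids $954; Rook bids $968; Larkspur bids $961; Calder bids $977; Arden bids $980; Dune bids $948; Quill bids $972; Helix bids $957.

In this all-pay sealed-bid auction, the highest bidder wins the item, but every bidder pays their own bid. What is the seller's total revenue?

Bids ranked: 980 (Arden) > 977 (Calder) > 976 (Tessera) > 972 (Quill) > 968 (Rook) > 961 (Larkspur) > …
Arden wins with the top bid; all bids are sunk regardless.
Every bidder forfeits their bid regardless of winning.
Revenue = 976 + 954 + 968 + 961 + 977 + 980 + 948 + 972 + 957 = $8,693.

Total revenue: $8,693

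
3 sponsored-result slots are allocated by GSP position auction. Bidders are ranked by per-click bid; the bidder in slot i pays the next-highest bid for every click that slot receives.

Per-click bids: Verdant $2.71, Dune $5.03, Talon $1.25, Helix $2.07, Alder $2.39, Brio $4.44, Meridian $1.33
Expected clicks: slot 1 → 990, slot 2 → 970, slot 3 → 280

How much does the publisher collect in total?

Total revenue: $7693.50

Ranked by bid: $5.03 (Dune) > $4.44 (Brio) > $2.71 (Verdant) > $2.39 (Alder) > …
Slot 1: Dune pays $4.44 × 990 = $4395.60
Slot 2: Brio pays $2.71 × 970 = $2628.70
Slot 3: Verdant pays $2.39 × 280 = $669.20
Total = $7693.50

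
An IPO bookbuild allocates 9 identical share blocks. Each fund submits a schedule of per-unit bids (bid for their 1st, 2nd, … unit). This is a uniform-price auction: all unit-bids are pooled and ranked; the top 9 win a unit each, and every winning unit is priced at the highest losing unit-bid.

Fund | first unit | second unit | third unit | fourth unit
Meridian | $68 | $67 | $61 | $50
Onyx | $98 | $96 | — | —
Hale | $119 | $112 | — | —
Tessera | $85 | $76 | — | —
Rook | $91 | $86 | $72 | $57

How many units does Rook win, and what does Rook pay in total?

Rook: 3 units, pays $204

All unit-bids, highest first — top 9: 119 (Hale-1), 112 (Hale-2), 98 (Onyx-1), 96 (Onyx-2), 91 (Rook-1), 86 (Rook-2), 85 (Tessera-1), 76 (Tessera-2), 72 (Rook-3)
The (k+1)-th unit-bid is $68.
Rook wins 3 unit(s) at $68 each.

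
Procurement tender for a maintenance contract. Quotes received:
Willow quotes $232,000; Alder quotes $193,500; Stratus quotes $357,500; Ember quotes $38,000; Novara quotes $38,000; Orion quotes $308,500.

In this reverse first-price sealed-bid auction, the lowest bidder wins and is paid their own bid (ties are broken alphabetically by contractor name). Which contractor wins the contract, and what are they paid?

Sorting bids: 38,000 (Ember) < 38,000 (Novara) < 193,500 (Alder) < 232,000 (Willow) < 308,500 (Orion) < 357,500 (Stratus)
Ember and Novara tie at $38,000; tie-break gives it to Ember.
Ember has the lowest bid and is paid exactly that: $38,000.

Ember is paid $38,000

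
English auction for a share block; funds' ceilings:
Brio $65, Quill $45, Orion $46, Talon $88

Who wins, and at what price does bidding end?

Limits ranked: 88 (Talon) > 65 (Brio) > 46 (Orion) > 45 (Quill)
Bidding ends when Brio exits at $65; Talon takes it.

Talon wins at $65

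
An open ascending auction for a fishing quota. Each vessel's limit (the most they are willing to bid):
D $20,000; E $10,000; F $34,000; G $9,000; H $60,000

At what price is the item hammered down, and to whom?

Ascending (English) auction: the price rises until one bidder remains; the winner pays the price at which the last rival dropped out.
Limits in order: 60,000 (H) > 34,000 (F) > 20,000 (D) > 10,000 (E) > 9,000 (G)
Bidding ends when F exits at $34,000; H takes it.

H wins at $34,000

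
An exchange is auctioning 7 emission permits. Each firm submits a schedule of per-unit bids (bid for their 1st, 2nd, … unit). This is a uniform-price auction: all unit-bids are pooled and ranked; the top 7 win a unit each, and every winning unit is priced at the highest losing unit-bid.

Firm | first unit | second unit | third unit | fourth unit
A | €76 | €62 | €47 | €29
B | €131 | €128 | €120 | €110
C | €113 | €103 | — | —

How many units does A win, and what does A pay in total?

All unit-bids, highest first — top 7: 131 (B-1), 128 (B-2), 120 (B-3), 113 (C-1), 110 (B-4), 103 (C-2), 76 (A-1)
The (k+1)-th unit-bid is €62.
A wins 1 unit(s) at €62 each.

A: 1 unit, pays €62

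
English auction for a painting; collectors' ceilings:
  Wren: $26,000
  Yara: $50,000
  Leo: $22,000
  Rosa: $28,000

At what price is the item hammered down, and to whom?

Yara wins at $28,000

Limits in order: 50,000 (Yara) > 28,000 (Rosa) > 26,000 (Wren) > 22,000 (Leo)
Once the price passes $28,000, only Yara is left; the hammer falls at Rosa's limit of $28,000.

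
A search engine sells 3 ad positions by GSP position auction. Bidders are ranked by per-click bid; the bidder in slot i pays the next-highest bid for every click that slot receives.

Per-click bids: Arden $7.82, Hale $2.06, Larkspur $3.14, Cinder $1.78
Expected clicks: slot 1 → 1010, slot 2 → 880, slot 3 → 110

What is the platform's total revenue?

Total revenue: $5180.00

Sorting advertisers: $7.82 (Arden) > $3.14 (Larkspur) > $2.06 (Hale) > $1.78 (Cinder)
Slot 1: Arden pays $3.14 × 1010 = $3171.40
Slot 2: Larkspur pays $2.06 × 880 = $1812.80
Slot 3: Hale pays $1.78 × 110 = $195.80
Total = $5180.00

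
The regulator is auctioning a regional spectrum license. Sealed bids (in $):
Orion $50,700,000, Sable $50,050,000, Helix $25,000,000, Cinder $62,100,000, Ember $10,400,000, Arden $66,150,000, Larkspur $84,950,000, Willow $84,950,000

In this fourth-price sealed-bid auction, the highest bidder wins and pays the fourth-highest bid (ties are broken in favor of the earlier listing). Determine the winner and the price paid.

Larkspur pays $62,100,000

Bids in order: 84,950,000 (Larkspur) > 84,950,000 (Willow) > 66,150,000 (Arden) > 62,100,000 (Cinder) > 50,700,000 (Orion) > 50,050,000 (Sable) > …
Larkspur and Willow tie at $84,950,000; tie-break gives it to Larkspur.
Larkspur wins; payment is bid #4 in the ranking = $62,100,000.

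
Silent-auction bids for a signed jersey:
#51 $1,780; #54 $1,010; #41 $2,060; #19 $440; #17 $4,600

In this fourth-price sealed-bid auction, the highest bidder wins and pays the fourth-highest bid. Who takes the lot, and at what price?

#17 pays $1,010

Bids in order: 4,600 (#17) > 2,060 (#41) > 1,780 (#51) > 1,010 (#54) > 440 (#19)
#17 is highest; pays the fourth-highest bid, $1,010.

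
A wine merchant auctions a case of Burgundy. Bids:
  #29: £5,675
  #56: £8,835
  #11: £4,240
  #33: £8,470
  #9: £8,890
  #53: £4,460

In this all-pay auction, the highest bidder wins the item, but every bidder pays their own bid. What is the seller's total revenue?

Sorting bids: 8,890 (#9) > 8,835 (#56) > 8,470 (#33) > 5,675 (#29) > 4,460 (#53) > 4,240 (#11)
#9 wins with the top bid; all bids are sunk regardless.
Every bidder forfeits their bid regardless of winning.
Revenue = 5,675 + 8,835 + 4,240 + 8,470 + 8,890 + 4,460 = £40,570.

Total revenue: £40,570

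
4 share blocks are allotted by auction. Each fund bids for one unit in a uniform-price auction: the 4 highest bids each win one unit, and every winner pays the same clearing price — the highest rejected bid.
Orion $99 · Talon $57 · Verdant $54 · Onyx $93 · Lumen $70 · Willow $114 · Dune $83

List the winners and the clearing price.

Willow, Orion, Onyx, Dune; each pays $70

Sorting: 114 (Willow), 99 (Orion), 93 (Onyx), 83 (Dune), 70 (Lumen), 57 (Talon), …
Winners (4 units): Willow, Orion, Onyx, Dune.
Highest unsuccessful bid: $70 → clearing price.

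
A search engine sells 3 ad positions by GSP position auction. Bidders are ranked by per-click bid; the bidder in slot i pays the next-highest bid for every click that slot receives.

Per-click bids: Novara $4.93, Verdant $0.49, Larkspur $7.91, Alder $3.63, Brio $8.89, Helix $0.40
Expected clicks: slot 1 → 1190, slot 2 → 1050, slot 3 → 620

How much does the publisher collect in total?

Total revenue: $16840.00

Sorting advertisers: $8.89 (Brio) > $7.91 (Larkspur) > $4.93 (Novara) > $3.63 (Alder) > …
Slot 1: Brio pays $7.91 × 1190 = $9412.90
Slot 2: Larkspur pays $4.93 × 1050 = $5176.50
Slot 3: Novara pays $3.63 × 620 = $2250.60
Total = $16840.00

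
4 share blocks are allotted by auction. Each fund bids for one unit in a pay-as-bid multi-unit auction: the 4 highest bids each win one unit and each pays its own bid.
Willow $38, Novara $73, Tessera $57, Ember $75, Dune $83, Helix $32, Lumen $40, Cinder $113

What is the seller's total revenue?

Total revenue: $344

Bids ranked high→low: 113 (Cinder), 83 (Dune), 75 (Ember), 73 (Novara), 57 (Tessera), 40 (Lumen), …
Top 4: Cinder, Dune, Ember, Novara.
Total revenue = 113 + 83 + 75 + 73 = $344.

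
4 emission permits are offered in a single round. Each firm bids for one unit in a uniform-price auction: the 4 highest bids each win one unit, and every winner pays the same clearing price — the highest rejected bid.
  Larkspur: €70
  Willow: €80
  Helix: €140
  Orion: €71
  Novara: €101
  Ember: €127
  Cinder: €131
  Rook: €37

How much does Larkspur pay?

Sorting: 140 (Helix), 131 (Cinder), 127 (Ember), 101 (Novara), 80 (Willow), 71 (Orion), …
Top 4: Helix, Cinder, Ember, Novara.
Highest unsuccessful bid: €80 → clearing price.
Larkspur does not win → pays €0.

Larkspur pays €0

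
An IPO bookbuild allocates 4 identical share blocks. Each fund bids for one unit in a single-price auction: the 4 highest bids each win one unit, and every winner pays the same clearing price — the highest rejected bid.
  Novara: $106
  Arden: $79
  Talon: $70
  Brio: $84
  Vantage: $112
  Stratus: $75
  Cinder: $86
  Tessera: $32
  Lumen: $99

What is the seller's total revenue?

Total revenue: $336

Bids ranked high→low: 112 (Vantage), 106 (Novara), 99 (Lumen), 86 (Cinder), 84 (Brio), 79 (Arden), …
Winners (4 units): Vantage, Novara, Lumen, Cinder.
First losing bid is Brio's $84, which sets the uniform price.
Total revenue = 4 × $84 = $336.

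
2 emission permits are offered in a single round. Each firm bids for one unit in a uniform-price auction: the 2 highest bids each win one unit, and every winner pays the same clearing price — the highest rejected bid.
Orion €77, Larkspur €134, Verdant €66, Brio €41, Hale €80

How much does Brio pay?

Brio pays €0

Bids ranked high→low: 134 (Larkspur), 80 (Hale), 77 (Orion), 66 (Verdant), …
The 2 highest are Larkspur, Hale.
Clearing price = highest rejected bid = €77.
Brio does not win → pays €0.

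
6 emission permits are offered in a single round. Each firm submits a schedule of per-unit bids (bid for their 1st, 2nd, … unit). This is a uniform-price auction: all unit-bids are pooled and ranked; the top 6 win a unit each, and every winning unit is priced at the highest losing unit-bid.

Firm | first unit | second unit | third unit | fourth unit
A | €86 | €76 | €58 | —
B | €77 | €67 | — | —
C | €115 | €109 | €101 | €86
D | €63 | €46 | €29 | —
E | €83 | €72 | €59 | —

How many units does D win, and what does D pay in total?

Pooled unit-bids ranked (top 6): 115 (C-1), 109 (C-2), 101 (C-3), 86 (A-1), 86 (C-4), 83 (E-1)
The (k+1)-th unit-bid is €77.
D wins 0 unit(s) at €77 each.

D: 0 units, pays €0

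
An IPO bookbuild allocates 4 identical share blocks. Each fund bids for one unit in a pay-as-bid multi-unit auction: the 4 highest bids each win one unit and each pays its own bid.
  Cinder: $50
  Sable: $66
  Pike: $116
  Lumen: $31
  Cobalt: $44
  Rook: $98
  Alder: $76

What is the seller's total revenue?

Total revenue: $356

Ordering the bids: 116 (Pike), 98 (Rook), 76 (Alder), 66 (Sable), 50 (Cinder), 44 (Cobalt), …
Top 4: Pike, Rook, Alder, Sable.
Total revenue = 116 + 98 + 76 + 66 = $356.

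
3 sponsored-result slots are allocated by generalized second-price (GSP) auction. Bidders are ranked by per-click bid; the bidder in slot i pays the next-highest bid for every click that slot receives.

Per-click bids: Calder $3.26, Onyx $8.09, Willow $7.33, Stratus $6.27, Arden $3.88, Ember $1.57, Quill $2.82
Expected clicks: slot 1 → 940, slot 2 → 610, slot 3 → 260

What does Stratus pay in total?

Stratus pays $1008.80

Sorting advertisers: $8.09 (Onyx) > $7.33 (Willow) > $6.27 (Stratus) > $3.88 (Arden) > …
Stratus holds slot 3 → pays next bid $3.88 × 260 clicks = $1008.80.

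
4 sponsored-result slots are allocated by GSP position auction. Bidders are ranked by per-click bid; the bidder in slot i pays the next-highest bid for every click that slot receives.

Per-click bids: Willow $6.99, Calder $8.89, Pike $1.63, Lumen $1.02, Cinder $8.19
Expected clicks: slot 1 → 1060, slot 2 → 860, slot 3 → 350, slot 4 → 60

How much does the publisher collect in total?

Total revenue: $15324.50

Ranked by bid: $8.89 (Calder) > $8.19 (Cinder) > $6.99 (Willow) > $1.63 (Pike) > $1.02 (Lumen)
Slot 1: Calder pays $8.19 × 1060 = $8681.40
Slot 2: Cinder pays $6.99 × 860 = $6011.40
Slot 3: Willow pays $1.63 × 350 = $570.50
Slot 4: Pike pays $1.02 × 60 = $61.20
Total = $15324.50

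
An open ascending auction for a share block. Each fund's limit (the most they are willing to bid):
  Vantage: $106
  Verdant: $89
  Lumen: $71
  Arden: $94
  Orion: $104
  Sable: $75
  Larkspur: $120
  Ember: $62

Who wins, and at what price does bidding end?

Larkspur wins at $106

Limits in order: 120 (Larkspur) > 106 (Vantage) > 104 (Orion) > 94 (Arden) > 89 (Verdant) > 75 (Sable) > …
Once the price passes $106, only Larkspur is left; the hammer falls at Vantage's limit of $106.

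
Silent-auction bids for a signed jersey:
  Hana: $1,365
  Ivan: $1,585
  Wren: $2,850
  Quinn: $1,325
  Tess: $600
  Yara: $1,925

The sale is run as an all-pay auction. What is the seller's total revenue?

Total revenue: $9,650

Sorting bids: 2,850 (Wren) > 1,925 (Yara) > 1,585 (Ivan) > 1,365 (Hana) > 1,325 (Quinn) > 600 (Tess)
Wren wins with the top bid; all bids are sunk regardless.
Every bidder forfeits their bid regardless of winning.
Revenue = 1,365 + 1,585 + 2,850 + 1,325 + 600 + 1,925 = $9,650.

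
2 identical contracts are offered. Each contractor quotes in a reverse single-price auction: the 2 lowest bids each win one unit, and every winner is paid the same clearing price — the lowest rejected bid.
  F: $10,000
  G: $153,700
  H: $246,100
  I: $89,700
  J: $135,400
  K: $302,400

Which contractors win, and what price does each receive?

F, I; each is paid $135,400

Bids ranked low→high: 10,000 (F), 89,700 (I), 135,400 (J), 153,700 (G), …
Lowest 2: F, I.
Lowest unsuccessful bid: $135,400 → clearing price.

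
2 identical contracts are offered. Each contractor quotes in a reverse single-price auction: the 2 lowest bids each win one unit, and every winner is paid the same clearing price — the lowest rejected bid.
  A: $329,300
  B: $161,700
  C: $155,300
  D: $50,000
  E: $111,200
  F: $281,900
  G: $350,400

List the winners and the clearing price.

Ordering the bids: 50,000 (D), 111,200 (E), 155,300 (C), 161,700 (B), …
Winners (2 units): D, E.
Clearing price = lowest rejected bid = $155,300.

D, E; each is paid $155,300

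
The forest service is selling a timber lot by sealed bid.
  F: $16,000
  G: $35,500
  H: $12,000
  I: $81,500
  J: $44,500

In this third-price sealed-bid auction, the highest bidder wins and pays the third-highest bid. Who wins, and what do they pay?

I pays $35,500

Sorting bids: 81,500 (I) > 44,500 (J) > 35,500 (G) > 16,000 (F) > 12,000 (H)
I is highest; pays the third-highest bid, $35,500.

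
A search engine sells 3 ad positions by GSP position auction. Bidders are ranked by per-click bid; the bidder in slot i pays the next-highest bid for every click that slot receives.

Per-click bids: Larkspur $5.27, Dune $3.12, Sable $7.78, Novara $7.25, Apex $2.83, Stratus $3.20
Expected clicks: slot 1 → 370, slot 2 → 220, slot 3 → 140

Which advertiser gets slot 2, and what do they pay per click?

Per-click bids in order: $7.78 (Sable) > $7.25 (Novara) > $5.27 (Larkspur) > $3.20 (Stratus) > …
Slot 2 goes to the second-ranked bidder, Novara, who pays the next bid down: $5.27/click.

Novara; $5.27 per click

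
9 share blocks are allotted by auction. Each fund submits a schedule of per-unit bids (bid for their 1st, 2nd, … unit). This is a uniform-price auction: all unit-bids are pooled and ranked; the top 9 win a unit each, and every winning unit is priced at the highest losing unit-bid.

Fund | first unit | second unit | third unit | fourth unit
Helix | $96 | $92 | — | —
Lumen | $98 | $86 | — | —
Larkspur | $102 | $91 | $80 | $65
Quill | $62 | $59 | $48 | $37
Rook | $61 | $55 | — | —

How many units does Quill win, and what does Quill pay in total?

Pooled unit-bids ranked (top 9): 102 (Larkspur-1), 98 (Lumen-1), 96 (Helix-1), 92 (Helix-2), 91 (Larkspur-2), 86 (Lumen-2), 80 (Larkspur-3), 65 (Larkspur-4), 62 (Quill-1)
First bid not allocated: $61.
Quill wins 1 unit(s) at $61 each.

Quill: 1 unit, pays $61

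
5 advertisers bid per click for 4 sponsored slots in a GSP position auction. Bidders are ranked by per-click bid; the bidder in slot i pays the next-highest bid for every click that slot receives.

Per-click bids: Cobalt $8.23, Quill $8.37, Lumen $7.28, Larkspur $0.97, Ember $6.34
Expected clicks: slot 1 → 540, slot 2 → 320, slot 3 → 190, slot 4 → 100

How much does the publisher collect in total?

Sorting advertisers: $8.37 (Quill) > $8.23 (Cobalt) > $7.28 (Lumen) > $6.34 (Ember) > $0.97 (Larkspur)
Slot 1: Quill pays $8.23 × 540 = $4444.20
Slot 2: Cobalt pays $7.28 × 320 = $2329.60
Slot 3: Lumen pays $6.34 × 190 = $1204.60
Slot 4: Ember pays $0.97 × 100 = $97.00
Total = $8075.40

Total revenue: $8075.40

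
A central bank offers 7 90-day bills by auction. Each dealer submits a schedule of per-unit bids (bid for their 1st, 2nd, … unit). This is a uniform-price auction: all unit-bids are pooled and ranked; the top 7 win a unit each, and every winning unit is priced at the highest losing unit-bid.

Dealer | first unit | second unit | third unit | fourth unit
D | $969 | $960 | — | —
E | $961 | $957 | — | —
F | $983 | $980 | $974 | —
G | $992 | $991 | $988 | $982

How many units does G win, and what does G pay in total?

All unit-bids, highest first — top 7: 992 (G-1), 991 (G-2), 988 (G-3), 983 (F-1), 982 (G-4), 980 (F-2), 974 (F-3)
The (k+1)-th unit-bid is $969.
G wins 4 unit(s) at $969 each.

G: 4 units, pays $3,876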